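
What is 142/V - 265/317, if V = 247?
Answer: -20441/78299 ≈ -0.26106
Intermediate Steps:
142/V - 265/317 = 142/247 - 265/317 = -20441/78299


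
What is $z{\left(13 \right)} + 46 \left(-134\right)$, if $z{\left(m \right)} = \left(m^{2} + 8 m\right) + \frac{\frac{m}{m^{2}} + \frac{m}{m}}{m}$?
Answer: $- \frac{995565}{169} \approx -5890.9$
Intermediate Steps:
$z{\left(m \right)} = m^{2} + 8 m + \frac{1 + \frac{1}{m}}{m}$ ($z{\left(m \right)} = \left(m^{2} + 8 m\right) + \frac{\frac{m}{m^{2}} + 1}{m} = \left(m^{2} + 8 m\right) + \frac{\frac{1}{m} + 1}{m} = \left(m^{2} + 8 m\right) + \frac{1 + \frac{1}{m}}{m} = m^{2} + 8 m + \frac{1 + \frac{1}{m}}{m}$)
$z{\left(13 \right)} + 46 \left(-134\right) = \frac{1 + 13 + 13^{3} \left(8 + 13\right)}{169} + 46 \left(-134\right) = \frac{1 + 13 + 2197 \cdot 21}{169} - 6164 = \frac{1 + 13 + 46137}{169} - 6164 = \frac{1}{169} \cdot 46151 - 6164 = \frac{46151}{169} - 6164 = - \frac{995565}{169}$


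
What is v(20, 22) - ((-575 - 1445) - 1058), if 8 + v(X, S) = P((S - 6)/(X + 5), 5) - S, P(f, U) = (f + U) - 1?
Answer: 76316/25 ≈ 3052.6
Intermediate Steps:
P(f, U) = -1 + U + f (P(f, U) = (U + f) - 1 = -1 + U + f)
v(X, S) = -4 - S + (-6 + S)/(5 + X) (v(X, S) = -8 + ((-1 + 5 + (S - 6)/(X + 5)) - S) = -8 + ((-1 + 5 + (-6 + S)/(5 + X)) - S) = -8 + ((4 + (-6 + S)/(5 + X)) - S) = -8 + (4 - S + (-6 + S)/(5 + X)) = -4 - S + (-6 + S)/(5 + X))
v(20, 22) - ((-575 - 1445) - 1058) = (-6 + 22 - (4 + 22)*(5 + 20))/(5 + 20) - ((-575 - 1445) - 1058) = (-6 + 22 - 1*26*25)/25 - (-2020 - 1058) = (-6 + 22 - 650)/25 - 1*(-3078) = (1/25)*(-634) + 3078 = -634/25 + 3078 = 76316/25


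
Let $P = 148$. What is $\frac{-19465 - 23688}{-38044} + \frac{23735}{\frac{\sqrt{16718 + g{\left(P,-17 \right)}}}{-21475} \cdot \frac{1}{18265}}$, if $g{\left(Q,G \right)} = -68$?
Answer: $\frac{43153}{38044} - \frac{1861967433625 \sqrt{74}}{222} \approx -7.215 \cdot 10^{10}$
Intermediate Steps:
$\frac{-19465 - 23688}{-38044} + \frac{23735}{\frac{\sqrt{16718 + g{\left(P,-17 \right)}}}{-21475} \cdot \frac{1}{18265}} = \frac{-19465 - 23688}{-38044} + \frac{23735}{\frac{\sqrt{16718 - 68}}{-21475} \cdot \frac{1}{18265}} = \left(-43153\right) \left(- \frac{1}{38044}\right) + \frac{23735}{\sqrt{16650} \left(- \frac{1}{21475}\right) \frac{1}{18265}} = \frac{43153}{38044} + \frac{23735}{15 \sqrt{74} \left(- \frac{1}{21475}\right) \frac{1}{18265}} = \frac{43153}{38044} + \frac{23735}{- \frac{3 \sqrt{74}}{4295} \cdot \frac{1}{18265}} = \frac{43153}{38044} + \frac{23735}{\left(- \frac{3}{78448175}\right) \sqrt{74}} = \frac{43153}{38044} + 23735 \left(- \frac{78448175 \sqrt{74}}{222}\right) = \frac{43153}{38044} - \frac{1861967433625 \sqrt{74}}{222}$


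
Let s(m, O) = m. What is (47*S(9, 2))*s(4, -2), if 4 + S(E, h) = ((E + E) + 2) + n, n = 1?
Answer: 3196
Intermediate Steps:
S(E, h) = -1 + 2*E (S(E, h) = -4 + (((E + E) + 2) + 1) = -4 + ((2*E + 2) + 1) = -4 + ((2 + 2*E) + 1) = -4 + (3 + 2*E) = -1 + 2*E)
(47*S(9, 2))*s(4, -2) = (47*(-1 + 2*9))*4 = (47*(-1 + 18))*4 = (47*17)*4 = 799*4 = 3196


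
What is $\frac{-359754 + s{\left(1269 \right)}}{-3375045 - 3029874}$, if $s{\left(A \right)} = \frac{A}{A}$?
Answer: $\frac{359753}{6404919} \approx 0.056168$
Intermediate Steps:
$s{\left(A \right)} = 1$
$\frac{-359754 + s{\left(1269 \right)}}{-3375045 - 3029874} = \frac{-359754 + 1}{-3375045 - 3029874} = - \frac{359753}{-6404919} = \left(-359753\right) \left(- \frac{1}{6404919}\right) = \frac{359753}{6404919}$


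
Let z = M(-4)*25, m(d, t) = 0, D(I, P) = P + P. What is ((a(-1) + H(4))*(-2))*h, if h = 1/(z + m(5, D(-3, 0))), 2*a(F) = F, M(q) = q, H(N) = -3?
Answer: -7/100 ≈ -0.070000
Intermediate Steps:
D(I, P) = 2*P
a(F) = F/2
z = -100 (z = -4*25 = -100)
h = -1/100 (h = 1/(-100 + 0) = 1/(-100) = -1/100 ≈ -0.010000)
((a(-1) + H(4))*(-2))*h = (((1/2)*(-1) - 3)*(-2))*(-1/100) = ((-1/2 - 3)*(-2))*(-1/100) = -7/2*(-2)*(-1/100) = 7*(-1/100) = -7/100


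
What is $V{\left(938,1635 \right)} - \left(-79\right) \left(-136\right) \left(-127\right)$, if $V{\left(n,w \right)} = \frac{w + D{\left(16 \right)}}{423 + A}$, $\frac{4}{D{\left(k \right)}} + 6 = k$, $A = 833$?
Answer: $\frac{8568992817}{6280} \approx 1.3645 \cdot 10^{6}$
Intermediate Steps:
$D{\left(k \right)} = \frac{4}{-6 + k}$
$V{\left(n,w \right)} = \frac{1}{3140} + \frac{w}{1256}$ ($V{\left(n,w \right)} = \frac{w + \frac{4}{-6 + 16}}{423 + 833} = \frac{w + \frac{4}{10}}{1256} = \left(w + 4 \cdot \frac{1}{10}\right) \frac{1}{1256} = \left(w + \frac{2}{5}\right) \frac{1}{1256} = \left(\frac{2}{5} + w\right) \frac{1}{1256} = \frac{1}{3140} + \frac{w}{1256}$)
$V{\left(938,1635 \right)} - \left(-79\right) \left(-136\right) \left(-127\right) = \left(\frac{1}{3140} + \frac{1}{1256} \cdot 1635\right) - \left(-79\right) \left(-136\right) \left(-127\right) = \left(\frac{1}{3140} + \frac{1635}{1256}\right) - 10744 \left(-127\right) = \frac{8177}{6280} - -1364488 = \frac{8177}{6280} + 1364488 = \frac{8568992817}{6280}$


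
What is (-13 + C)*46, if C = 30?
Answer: 782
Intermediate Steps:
(-13 + C)*46 = (-13 + 30)*46 = 17*46 = 782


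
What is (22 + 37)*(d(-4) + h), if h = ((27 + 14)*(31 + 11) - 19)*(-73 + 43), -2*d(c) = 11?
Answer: -6029269/2 ≈ -3.0146e+6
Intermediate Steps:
d(c) = -11/2 (d(c) = -½*11 = -11/2)
h = -51090 (h = (41*42 - 19)*(-30) = (1722 - 19)*(-30) = 1703*(-30) = -51090)
(22 + 37)*(d(-4) + h) = (22 + 37)*(-11/2 - 51090) = 59*(-102191/2) = -6029269/2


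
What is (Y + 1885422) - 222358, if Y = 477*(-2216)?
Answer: 606032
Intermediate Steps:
Y = -1057032
(Y + 1885422) - 222358 = (-1057032 + 1885422) - 222358 = 828390 - 222358 = 606032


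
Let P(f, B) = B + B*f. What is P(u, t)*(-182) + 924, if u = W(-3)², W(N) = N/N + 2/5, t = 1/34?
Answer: 385966/425 ≈ 908.16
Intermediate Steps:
t = 1/34 ≈ 0.029412
W(N) = 7/5 (W(N) = 1 + 2*(⅕) = 1 + ⅖ = 7/5)
u = 49/25 (u = (7/5)² = 49/25 ≈ 1.9600)
P(u, t)*(-182) + 924 = ((1 + 49/25)/34)*(-182) + 924 = ((1/34)*(74/25))*(-182) + 924 = (37/425)*(-182) + 924 = -6734/425 + 924 = 385966/425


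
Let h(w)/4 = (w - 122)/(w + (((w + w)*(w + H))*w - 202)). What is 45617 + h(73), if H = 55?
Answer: 62225921419/1364095 ≈ 45617.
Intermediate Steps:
h(w) = 4*(-122 + w)/(-202 + w + 2*w**2*(55 + w)) (h(w) = 4*((w - 122)/(w + (((w + w)*(w + 55))*w - 202))) = 4*((-122 + w)/(w + (((2*w)*(55 + w))*w - 202))) = 4*((-122 + w)/(w + ((2*w*(55 + w))*w - 202))) = 4*((-122 + w)/(w + (2*w**2*(55 + w) - 202))) = 4*((-122 + w)/(w + (-202 + 2*w**2*(55 + w)))) = 4*((-122 + w)/(-202 + w + 2*w**2*(55 + w))) = 4*(-122 + w)/(-202 + w + 2*w**2*(55 + w)))
45617 + h(73) = 45617 + 4*(-122 + 73)/(-202 + 73 + 2*73**3 + 110*73**2) = 45617 + 4*(-49)/(-202 + 73 + 2*389017 + 110*5329) = 45617 + 4*(-49)/(-202 + 73 + 778034 + 586190) = 45617 + 4*(-49)/1364095 = 45617 + 4*(1/1364095)*(-49) = 45617 - 196/1364095 = 62225921419/1364095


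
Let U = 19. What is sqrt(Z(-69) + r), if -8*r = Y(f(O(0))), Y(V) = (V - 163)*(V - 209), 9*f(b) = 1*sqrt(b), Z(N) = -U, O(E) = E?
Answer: I*sqrt(68438)/4 ≈ 65.402*I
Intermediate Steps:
Z(N) = -19 (Z(N) = -1*19 = -19)
f(b) = sqrt(b)/9 (f(b) = (1*sqrt(b))/9 = sqrt(b)/9)
Y(V) = (-209 + V)*(-163 + V) (Y(V) = (-163 + V)*(-209 + V) = (-209 + V)*(-163 + V))
r = -34067/8 (r = -(34067 + (sqrt(0)/9)**2 - 124*sqrt(0)/3)/8 = -(34067 + ((1/9)*0)**2 - 124*0/3)/8 = -(34067 + 0**2 - 372*0)/8 = -(34067 + 0 + 0)/8 = -1/8*34067 = -34067/8 ≈ -4258.4)
sqrt(Z(-69) + r) = sqrt(-19 - 34067/8) = sqrt(-34219/8) = I*sqrt(68438)/4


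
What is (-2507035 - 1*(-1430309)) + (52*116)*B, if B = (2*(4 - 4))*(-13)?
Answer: -1076726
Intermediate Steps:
B = 0 (B = (2*0)*(-13) = 0*(-13) = 0)
(-2507035 - 1*(-1430309)) + (52*116)*B = (-2507035 - 1*(-1430309)) + (52*116)*0 = (-2507035 + 1430309) + 6032*0 = -1076726 + 0 = -1076726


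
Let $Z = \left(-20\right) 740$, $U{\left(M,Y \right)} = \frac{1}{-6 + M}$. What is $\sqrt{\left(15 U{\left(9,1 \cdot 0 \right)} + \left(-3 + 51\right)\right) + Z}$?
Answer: $i \sqrt{14747} \approx 121.44 i$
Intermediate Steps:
$Z = -14800$
$\sqrt{\left(15 U{\left(9,1 \cdot 0 \right)} + \left(-3 + 51\right)\right) + Z} = \sqrt{\left(\frac{15}{-6 + 9} + \left(-3 + 51\right)\right) - 14800} = \sqrt{\left(\frac{15}{3} + 48\right) - 14800} = \sqrt{\left(15 \cdot \frac{1}{3} + 48\right) - 14800} = \sqrt{\left(5 + 48\right) - 14800} = \sqrt{53 - 14800} = \sqrt{-14747} = i \sqrt{14747}$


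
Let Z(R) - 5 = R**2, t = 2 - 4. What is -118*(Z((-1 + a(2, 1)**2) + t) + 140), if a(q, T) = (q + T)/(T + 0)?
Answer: -21358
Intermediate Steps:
t = -2
a(q, T) = (T + q)/T
Z(R) = 5 + R**2
-118*(Z((-1 + a(2, 1)**2) + t) + 140) = -118*((5 + ((-1 + ((1 + 2)/1)**2) - 2)**2) + 140) = -118*((5 + ((-1 + (1*3)**2) - 2)**2) + 140) = -118*((5 + ((-1 + 3**2) - 2)**2) + 140) = -118*((5 + ((-1 + 9) - 2)**2) + 140) = -118*((5 + (8 - 2)**2) + 140) = -118*((5 + 6**2) + 140) = -118*((5 + 36) + 140) = -118*(41 + 140) = -118*181 = -21358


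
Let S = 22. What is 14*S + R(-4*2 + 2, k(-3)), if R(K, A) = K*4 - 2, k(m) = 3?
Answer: 282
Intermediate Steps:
R(K, A) = -2 + 4*K (R(K, A) = 4*K - 2 = -2 + 4*K)
14*S + R(-4*2 + 2, k(-3)) = 14*22 + (-2 + 4*(-4*2 + 2)) = 308 + (-2 + 4*(-8 + 2)) = 308 + (-2 + 4*(-6)) = 308 + (-2 - 24) = 308 - 26 = 282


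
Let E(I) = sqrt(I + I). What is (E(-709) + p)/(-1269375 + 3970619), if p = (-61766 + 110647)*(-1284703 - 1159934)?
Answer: -1313146167/29684 + I*sqrt(1418)/2701244 ≈ -44238.0 + 1.394e-5*I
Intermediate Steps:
E(I) = sqrt(2)*sqrt(I) (E(I) = sqrt(2*I) = sqrt(2)*sqrt(I))
p = -119496301197 (p = 48881*(-2444637) = -119496301197)
(E(-709) + p)/(-1269375 + 3970619) = (sqrt(2)*sqrt(-709) - 119496301197)/(-1269375 + 3970619) = (sqrt(2)*(I*sqrt(709)) - 119496301197)/2701244 = (I*sqrt(1418) - 119496301197)*(1/2701244) = (-119496301197 + I*sqrt(1418))*(1/2701244) = -1313146167/29684 + I*sqrt(1418)/2701244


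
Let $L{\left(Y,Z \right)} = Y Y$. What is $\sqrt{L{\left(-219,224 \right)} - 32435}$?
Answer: $\sqrt{15526} \approx 124.6$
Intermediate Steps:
$L{\left(Y,Z \right)} = Y^{2}$
$\sqrt{L{\left(-219,224 \right)} - 32435} = \sqrt{\left(-219\right)^{2} - 32435} = \sqrt{47961 - 32435} = \sqrt{15526}$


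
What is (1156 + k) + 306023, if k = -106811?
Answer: 200368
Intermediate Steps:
(1156 + k) + 306023 = (1156 - 106811) + 306023 = -105655 + 306023 = 200368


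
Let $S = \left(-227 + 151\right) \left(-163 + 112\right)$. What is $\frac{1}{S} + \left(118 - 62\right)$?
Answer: $\frac{217057}{3876} \approx 56.0$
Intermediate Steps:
$S = 3876$ ($S = \left(-76\right) \left(-51\right) = 3876$)
$\frac{1}{S} + \left(118 - 62\right) = \frac{1}{3876} + \left(118 - 62\right) = \frac{1}{3876} + 56 = \frac{217057}{3876}$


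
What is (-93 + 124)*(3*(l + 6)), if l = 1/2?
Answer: 1209/2 ≈ 604.50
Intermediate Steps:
l = 1/2 ≈ 0.50000
(-93 + 124)*(3*(l + 6)) = (-93 + 124)*(3*(1/2 + 6)) = 31*(3*(13/2)) = 31*(39/2) = 1209/2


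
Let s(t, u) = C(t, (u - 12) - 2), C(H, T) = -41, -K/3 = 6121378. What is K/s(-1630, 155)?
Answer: 18364134/41 ≈ 4.4791e+5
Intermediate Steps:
K = -18364134 (K = -3*6121378 = -18364134)
s(t, u) = -41
K/s(-1630, 155) = -18364134/(-41) = -18364134*(-1/41) = 18364134/41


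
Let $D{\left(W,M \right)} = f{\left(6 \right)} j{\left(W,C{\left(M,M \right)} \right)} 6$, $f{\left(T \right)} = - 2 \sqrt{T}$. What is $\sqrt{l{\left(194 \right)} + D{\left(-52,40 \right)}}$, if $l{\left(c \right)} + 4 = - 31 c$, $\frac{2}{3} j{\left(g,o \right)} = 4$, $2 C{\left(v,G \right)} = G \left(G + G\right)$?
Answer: $\sqrt{-6018 - 72 \sqrt{6}} \approx 78.704 i$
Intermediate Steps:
$C{\left(v,G \right)} = G^{2}$ ($C{\left(v,G \right)} = \frac{G \left(G + G\right)}{2} = \frac{G 2 G}{2} = \frac{2 G^{2}}{2} = G^{2}$)
$j{\left(g,o \right)} = 6$ ($j{\left(g,o \right)} = \frac{3}{2} \cdot 4 = 6$)
$D{\left(W,M \right)} = - 72 \sqrt{6}$ ($D{\left(W,M \right)} = - 2 \sqrt{6} \cdot 6 \cdot 6 = - 12 \sqrt{6} \cdot 6 = - 72 \sqrt{6}$)
$l{\left(c \right)} = -4 - 31 c$
$\sqrt{l{\left(194 \right)} + D{\left(-52,40 \right)}} = \sqrt{\left(-4 - 6014\right) - 72 \sqrt{6}} = \sqrt{-6018 - 72 \sqrt{6}}$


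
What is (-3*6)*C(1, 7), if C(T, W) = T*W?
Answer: -126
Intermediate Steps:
(-3*6)*C(1, 7) = (-3*6)*(1*7) = -18*7 = -126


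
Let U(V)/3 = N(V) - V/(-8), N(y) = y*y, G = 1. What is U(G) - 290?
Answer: -2293/8 ≈ -286.63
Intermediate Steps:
N(y) = y**2
U(V) = 3*V**2 + 3*V/8 (U(V) = 3*(V**2 - V/(-8)) = 3*(V**2 - V*(-1)/8) = 3*(V**2 - (-1)*V/8) = 3*(V**2 + V/8) = 3*V**2 + 3*V/8)
U(G) - 290 = (3/8)*1*(1 + 8*1) - 290 = (3/8)*1*(1 + 8) - 290 = (3/8)*1*9 - 290 = 27/8 - 290 = -2293/8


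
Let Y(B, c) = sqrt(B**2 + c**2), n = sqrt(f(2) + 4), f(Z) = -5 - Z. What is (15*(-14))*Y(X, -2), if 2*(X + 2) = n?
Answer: -105*sqrt(29 - 8*I*sqrt(3)) ≈ -580.55 + 131.57*I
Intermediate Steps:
n = I*sqrt(3) (n = sqrt((-5 - 1*2) + 4) = sqrt((-5 - 2) + 4) = sqrt(-7 + 4) = sqrt(-3) = I*sqrt(3) ≈ 1.732*I)
X = -2 + I*sqrt(3)/2 (X = -2 + (I*sqrt(3))/2 = -2 + I*sqrt(3)/2 ≈ -2.0 + 0.86602*I)
(15*(-14))*Y(X, -2) = (15*(-14))*sqrt((-2 + I*sqrt(3)/2)**2 + (-2)**2) = -210*sqrt((-2 + I*sqrt(3)/2)**2 + 4) = -210*sqrt(4 + (-2 + I*sqrt(3)/2)**2)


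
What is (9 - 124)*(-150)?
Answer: 17250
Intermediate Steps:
(9 - 124)*(-150) = -115*(-150) = 17250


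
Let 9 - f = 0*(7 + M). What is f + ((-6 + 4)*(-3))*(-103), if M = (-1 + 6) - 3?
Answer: -609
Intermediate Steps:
M = 2 (M = 5 - 3 = 2)
f = 9 (f = 9 - 0*(7 + 2) = 9 - 0*9 = 9 - 1*0 = 9 + 0 = 9)
f + ((-6 + 4)*(-3))*(-103) = 9 + ((-6 + 4)*(-3))*(-103) = 9 - 2*(-3)*(-103) = 9 + 6*(-103) = 9 - 618 = -609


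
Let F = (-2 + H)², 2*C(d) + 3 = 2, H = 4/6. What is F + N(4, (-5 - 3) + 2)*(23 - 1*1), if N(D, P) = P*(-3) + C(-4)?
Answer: 3481/9 ≈ 386.78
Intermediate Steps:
H = ⅔ (H = 4*(⅙) = ⅔ ≈ 0.66667)
C(d) = -½ (C(d) = -3/2 + (½)*2 = -3/2 + 1 = -½)
F = 16/9 (F = (-2 + ⅔)² = (-4/3)² = 16/9 ≈ 1.7778)
N(D, P) = -½ - 3*P (N(D, P) = P*(-3) - ½ = -3*P - ½ = -½ - 3*P)
F + N(4, (-5 - 3) + 2)*(23 - 1*1) = 16/9 + (-½ - 3*((-5 - 3) + 2))*(23 - 1*1) = 16/9 + (-½ - 3*(-8 + 2))*(23 - 1) = 16/9 + (-½ - 3*(-6))*22 = 16/9 + (-½ + 18)*22 = 16/9 + (35/2)*22 = 16/9 + 385 = 3481/9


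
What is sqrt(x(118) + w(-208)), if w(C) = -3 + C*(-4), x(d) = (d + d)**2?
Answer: 5*sqrt(2261) ≈ 237.75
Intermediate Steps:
x(d) = 4*d**2 (x(d) = (2*d)**2 = 4*d**2)
w(C) = -3 - 4*C
sqrt(x(118) + w(-208)) = sqrt(4*118**2 + (-3 - 4*(-208))) = sqrt(4*13924 + (-3 + 832)) = sqrt(55696 + 829) = sqrt(56525) = 5*sqrt(2261)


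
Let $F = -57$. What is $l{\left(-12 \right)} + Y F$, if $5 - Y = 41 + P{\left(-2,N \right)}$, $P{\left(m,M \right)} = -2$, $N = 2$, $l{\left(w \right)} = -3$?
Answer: $1935$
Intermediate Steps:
$Y = -34$ ($Y = 5 - \left(41 - 2\right) = 5 - 39 = -34$)
$l{\left(-12 \right)} + Y F = -3 - -1938 = -3 + 1938 = 1935$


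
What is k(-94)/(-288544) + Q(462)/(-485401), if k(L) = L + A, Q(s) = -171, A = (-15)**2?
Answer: -14246507/140059546144 ≈ -0.00010172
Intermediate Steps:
A = 225
k(L) = 225 + L (k(L) = L + 225 = 225 + L)
k(-94)/(-288544) + Q(462)/(-485401) = (225 - 94)/(-288544) - 171/(-485401) = 131*(-1/288544) - 171*(-1/485401) = -131/288544 + 171/485401 = -14246507/140059546144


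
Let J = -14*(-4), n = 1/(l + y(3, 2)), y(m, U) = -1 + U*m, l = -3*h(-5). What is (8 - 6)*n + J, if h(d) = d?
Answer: 561/10 ≈ 56.100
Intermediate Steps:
l = 15 (l = -3*(-5) = 15)
n = 1/20 (n = 1/(15 + (-1 + 2*3)) = 1/(15 + (-1 + 6)) = 1/(15 + 5) = 1/20 ≈ 0.050000)
J = 56
(8 - 6)*n + J = (8 - 6)*(1/20) + 56 = 2*(1/20) + 56 = 1/10 + 56 = 561/10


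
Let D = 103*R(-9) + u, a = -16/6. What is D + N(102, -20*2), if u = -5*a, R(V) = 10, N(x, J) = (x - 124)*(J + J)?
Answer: 8410/3 ≈ 2803.3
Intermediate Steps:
N(x, J) = 2*J*(-124 + x) (N(x, J) = (-124 + x)*(2*J) = 2*J*(-124 + x))
a = -8/3 (a = -16*⅙ = -8/3 ≈ -2.6667)
u = 40/3 (u = -5*(-8/3) = 40/3 ≈ 13.333)
D = 3130/3 (D = 103*10 + 40/3 = 1030 + 40/3 = 3130/3 ≈ 1043.3)
D + N(102, -20*2) = 3130/3 + 2*(-20*2)*(-124 + 102) = 3130/3 + 2*(-40)*(-22) = 3130/3 + 1760 = 8410/3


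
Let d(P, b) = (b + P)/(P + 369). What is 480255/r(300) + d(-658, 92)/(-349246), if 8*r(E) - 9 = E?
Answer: 64630857042811/5198002841 ≈ 12434.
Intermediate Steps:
d(P, b) = (P + b)/(369 + P)
r(E) = 9/8 + E/8
480255/r(300) + d(-658, 92)/(-349246) = 480255/(9/8 + (1/8)*300) + ((-658 + 92)/(369 - 658))/(-349246) = 480255/(9/8 + 75/2) + (-566/(-289))*(-1/349246) = 480255/(309/8) - 1/289*(-566)*(-1/349246) = 480255*(8/309) + (566/289)*(-1/349246) = 1280680/103 - 283/50466047 = 64630857042811/5198002841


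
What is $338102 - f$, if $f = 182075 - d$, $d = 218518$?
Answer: $374545$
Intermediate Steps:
$f = -36443$ ($f = 182075 - 218518 = -36443$)
$338102 - f = 338102 - -36443 = 338102 + 36443 = 374545$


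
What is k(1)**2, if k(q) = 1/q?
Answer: 1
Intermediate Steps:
k(1)**2 = (1/1)**2 = 1**2 = 1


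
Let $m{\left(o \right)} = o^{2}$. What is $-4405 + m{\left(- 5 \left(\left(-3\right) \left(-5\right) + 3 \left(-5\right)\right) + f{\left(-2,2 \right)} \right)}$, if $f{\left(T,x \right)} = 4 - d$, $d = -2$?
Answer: $-4369$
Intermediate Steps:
$f{\left(T,x \right)} = 6$ ($f{\left(T,x \right)} = 4 - -2 = 4 + 2 = 6$)
$-4405 + m{\left(- 5 \left(\left(-3\right) \left(-5\right) + 3 \left(-5\right)\right) + f{\left(-2,2 \right)} \right)} = -4405 + \left(- 5 \left(\left(-3\right) \left(-5\right) + 3 \left(-5\right)\right) + 6\right)^{2} = -4405 + \left(- 5 \left(15 - 15\right) + 6\right)^{2} = -4405 + \left(\left(-5\right) 0 + 6\right)^{2} = -4405 + \left(0 + 6\right)^{2} = -4405 + 6^{2} = -4405 + 36 = -4369$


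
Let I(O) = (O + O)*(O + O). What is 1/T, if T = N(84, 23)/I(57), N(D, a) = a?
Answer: 12996/23 ≈ 565.04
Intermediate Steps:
I(O) = 4*O**2 (I(O) = (2*O)*(2*O) = 4*O**2)
T = 23/12996 (T = 23/((4*57**2)) = 23/((4*3249)) = 23/12996 ≈ 0.0017698)
1/T = 1/(23/12996) = 12996/23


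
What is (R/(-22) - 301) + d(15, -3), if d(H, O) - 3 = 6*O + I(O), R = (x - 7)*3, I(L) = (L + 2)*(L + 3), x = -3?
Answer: -3461/11 ≈ -314.64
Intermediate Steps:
I(L) = (2 + L)*(3 + L)
R = -30 (R = (-3 - 7)*3 = -10*3 = -30)
d(H, O) = 9 + O² + 11*O (d(H, O) = 3 + (6*O + (6 + O² + 5*O)) = 3 + (6 + O² + 11*O) = 9 + O² + 11*O)
(R/(-22) - 301) + d(15, -3) = (-30/(-22) - 301) + (9 + (-3)² + 11*(-3)) = (-30*(-1/22) - 301) + (9 + 9 - 33) = (15/11 - 301) - 15 = -3296/11 - 15 = -3461/11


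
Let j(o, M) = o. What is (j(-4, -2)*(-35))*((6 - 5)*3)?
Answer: 420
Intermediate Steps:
(j(-4, -2)*(-35))*((6 - 5)*3) = (-4*(-35))*((6 - 5)*3) = 140*(1*3) = 140*3 = 420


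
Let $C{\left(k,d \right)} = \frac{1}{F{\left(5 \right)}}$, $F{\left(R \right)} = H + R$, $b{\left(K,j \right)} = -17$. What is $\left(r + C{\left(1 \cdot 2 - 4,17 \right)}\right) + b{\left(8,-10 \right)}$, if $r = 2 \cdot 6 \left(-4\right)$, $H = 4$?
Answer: $- \frac{584}{9} \approx -64.889$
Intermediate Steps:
$F{\left(R \right)} = 4 + R$
$r = -48$ ($r = 12 \left(-4\right) = -48$)
$C{\left(k,d \right)} = \frac{1}{9}$ ($C{\left(k,d \right)} = \frac{1}{4 + 5} = \frac{1}{9}$)
$\left(r + C{\left(1 \cdot 2 - 4,17 \right)}\right) + b{\left(8,-10 \right)} = \left(-48 + \frac{1}{9}\right) - 17 = - \frac{431}{9} - 17 = - \frac{584}{9}$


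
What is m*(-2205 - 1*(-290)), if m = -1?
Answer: 1915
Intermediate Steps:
m*(-2205 - 1*(-290)) = -(-2205 - 1*(-290)) = -(-2205 + 290) = -1*(-1915) = 1915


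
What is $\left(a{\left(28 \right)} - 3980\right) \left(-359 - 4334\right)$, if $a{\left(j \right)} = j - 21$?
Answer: $18645289$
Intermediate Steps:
$a{\left(j \right)} = -21 + j$
$\left(a{\left(28 \right)} - 3980\right) \left(-359 - 4334\right) = \left(\left(-21 + 28\right) - 3980\right) \left(-359 - 4334\right) = \left(7 - 3980\right) \left(-4693\right) = \left(-3973\right) \left(-4693\right) = 18645289$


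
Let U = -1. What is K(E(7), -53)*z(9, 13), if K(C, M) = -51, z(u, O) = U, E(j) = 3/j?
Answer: 51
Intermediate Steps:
z(u, O) = -1
K(E(7), -53)*z(9, 13) = -51*(-1) = 51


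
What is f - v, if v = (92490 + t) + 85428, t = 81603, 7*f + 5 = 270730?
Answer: -220846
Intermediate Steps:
f = 38675 (f = -5/7 + (⅐)*270730 = -5/7 + 270730/7 = 38675)
v = 259521 (v = (92490 + 81603) + 85428 = 174093 + 85428 = 259521)
f - v = 38675 - 1*259521 = 38675 - 259521 = -220846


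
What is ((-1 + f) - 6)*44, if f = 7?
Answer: 0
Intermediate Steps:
((-1 + f) - 6)*44 = ((-1 + 7) - 6)*44 = (6 - 6)*44 = 0*44 = 0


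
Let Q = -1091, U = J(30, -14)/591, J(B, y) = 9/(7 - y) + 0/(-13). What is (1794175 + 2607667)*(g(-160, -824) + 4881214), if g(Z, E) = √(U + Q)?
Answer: 21486332796188 + 8803684*I*√518672238/1379 ≈ 2.1486e+13 + 1.4539e+8*I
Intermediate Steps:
J(B, y) = 9/(7 - y) (J(B, y) = 9/(7 - y) + 0*(-1/13) = 9/(7 - y) + 0 = 9/(7 - y))
U = 1/1379 (U = -9/(-7 - 14)/591 = -9/(-21)*(1/591) = -9*(-1/21)*(1/591) = (3/7)*(1/591) = 1/1379 ≈ 0.00072516)
g(Z, E) = 2*I*√518672238/1379 (g(Z, E) = √(1/1379 - 1091) = √(-1504488/1379) = 2*I*√518672238/1379)
(1794175 + 2607667)*(g(-160, -824) + 4881214) = (1794175 + 2607667)*(2*I*√518672238/1379 + 4881214) = 4401842*(4881214 + 2*I*√518672238/1379) = 21486332796188 + 8803684*I*√518672238/1379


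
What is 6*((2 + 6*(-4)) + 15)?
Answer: -42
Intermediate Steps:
6*((2 + 6*(-4)) + 15) = 6*((2 - 24) + 15) = 6*(-22 + 15) = 6*(-7) = -42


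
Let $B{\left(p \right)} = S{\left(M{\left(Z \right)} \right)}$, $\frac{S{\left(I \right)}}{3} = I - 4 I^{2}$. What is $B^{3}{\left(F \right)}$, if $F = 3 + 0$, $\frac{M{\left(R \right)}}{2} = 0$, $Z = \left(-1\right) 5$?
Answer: $0$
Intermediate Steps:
$Z = -5$
$M{\left(R \right)} = 0$ ($M{\left(R \right)} = 2 \cdot 0 = 0$)
$F = 3$
$S{\left(I \right)} = - 12 I^{2} + 3 I$ ($S{\left(I \right)} = 3 \left(I - 4 I^{2}\right) = - 12 I^{2} + 3 I$)
$B{\left(p \right)} = 0$ ($B{\left(p \right)} = 3 \cdot 0 \left(1 - 0\right) = 3 \cdot 0 \left(1 + 0\right) = 3 \cdot 0 \cdot 1 = 0$)
$B^{3}{\left(F \right)} = 0^{3} = 0$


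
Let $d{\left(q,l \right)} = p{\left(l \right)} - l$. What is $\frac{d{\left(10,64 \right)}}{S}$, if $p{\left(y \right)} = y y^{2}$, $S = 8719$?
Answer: $\frac{262080}{8719} \approx 30.059$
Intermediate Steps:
$p{\left(y \right)} = y^{3}$
$d{\left(q,l \right)} = l^{3} - l$
$\frac{d{\left(10,64 \right)}}{S} = \frac{64^{3} - 64}{8719} = \left(262144 - 64\right) \frac{1}{8719} = 262080 \cdot \frac{1}{8719} = \frac{262080}{8719}$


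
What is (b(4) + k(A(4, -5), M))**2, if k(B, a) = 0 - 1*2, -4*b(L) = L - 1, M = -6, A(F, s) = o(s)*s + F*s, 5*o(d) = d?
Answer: 121/16 ≈ 7.5625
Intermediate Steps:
o(d) = d/5
A(F, s) = s**2/5 + F*s (A(F, s) = (s/5)*s + F*s = s**2/5 + F*s)
b(L) = 1/4 - L/4 (b(L) = -(L - 1)/4 = -(-1 + L)/4 = 1/4 - L/4)
k(B, a) = -2 (k(B, a) = 0 - 2 = -2)
(b(4) + k(A(4, -5), M))**2 = ((1/4 - 1/4*4) - 2)**2 = ((1/4 - 1) - 2)**2 = (-3/4 - 2)**2 = (-11/4)**2 = 121/16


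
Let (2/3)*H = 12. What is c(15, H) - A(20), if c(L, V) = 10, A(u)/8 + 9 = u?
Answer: -78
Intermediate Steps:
H = 18 (H = (3/2)*12 = 18)
A(u) = -72 + 8*u
c(15, H) - A(20) = 10 - (-72 + 8*20) = 10 - (-72 + 160) = 10 - 1*88 = 10 - 88 = -78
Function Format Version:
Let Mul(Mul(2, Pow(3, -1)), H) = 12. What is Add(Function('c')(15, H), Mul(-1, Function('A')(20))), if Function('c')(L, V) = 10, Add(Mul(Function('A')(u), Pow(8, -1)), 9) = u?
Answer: -78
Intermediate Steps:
H = 18 (H = Mul(Rational(3, 2), 12) = 18)
Function('A')(u) = Add(-72, Mul(8, u))
Add(Function('c')(15, H), Mul(-1, Function('A')(20))) = Add(10, Mul(-1, Add(-72, Mul(8, 20)))) = Add(10, Mul(-1, Add(-72, 160))) = Add(10, Mul(-1, 88)) = Add(10, -88) = -78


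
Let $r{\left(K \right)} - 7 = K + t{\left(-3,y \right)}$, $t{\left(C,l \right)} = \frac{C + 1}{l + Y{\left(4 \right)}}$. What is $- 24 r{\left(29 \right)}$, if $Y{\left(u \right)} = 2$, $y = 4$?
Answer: $-856$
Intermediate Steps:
$t{\left(C,l \right)} = \frac{1 + C}{2 + l}$ ($t{\left(C,l \right)} = \frac{C + 1}{l + 2} = \frac{1 + C}{2 + l}$)
$r{\left(K \right)} = \frac{20}{3} + K$ ($r{\left(K \right)} = 7 + \left(K + \frac{1 - 3}{2 + 4}\right) = 7 + \left(K + \frac{1}{6} \left(-2\right)\right) = 7 + \left(K - \frac{1}{3}\right) = 7 + \left(- \frac{1}{3} + K\right) = \frac{20}{3} + K$)
$- 24 r{\left(29 \right)} = - 24 \left(\frac{20}{3} + 29\right) = \left(-24\right) \frac{107}{3} = -856$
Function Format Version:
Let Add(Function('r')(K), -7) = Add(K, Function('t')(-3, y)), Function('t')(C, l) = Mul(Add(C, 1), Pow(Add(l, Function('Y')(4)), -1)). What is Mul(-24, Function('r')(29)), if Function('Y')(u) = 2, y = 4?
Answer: -856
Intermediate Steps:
Function('t')(C, l) = Mul(Pow(Add(2, l), -1), Add(1, C)) (Function('t')(C, l) = Mul(Add(C, 1), Pow(Add(l, 2), -1)) = Mul(Add(1, C), Pow(Add(2, l), -1)) = Mul(Pow(Add(2, l), -1), Add(1, C)))
Function('r')(K) = Add(Rational(20, 3), K) (Function('r')(K) = Add(7, Add(K, Mul(Pow(Add(2, 4), -1), Add(1, -3)))) = Add(7, Add(K, Mul(Pow(6, -1), -2))) = Add(7, Add(K, Mul(Rational(1, 6), -2))) = Add(7, Add(K, Rational(-1, 3))) = Add(7, Add(Rational(-1, 3), K)) = Add(Rational(20, 3), K))
Mul(-24, Function('r')(29)) = Mul(-24, Add(Rational(20, 3), 29)) = Mul(-24, Rational(107, 3)) = -856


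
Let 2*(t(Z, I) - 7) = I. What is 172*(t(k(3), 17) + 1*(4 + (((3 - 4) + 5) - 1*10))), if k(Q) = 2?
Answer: 2322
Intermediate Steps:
t(Z, I) = 7 + I/2
172*(t(k(3), 17) + 1*(4 + (((3 - 4) + 5) - 1*10))) = 172*((7 + (½)*17) + 1*(4 + (((3 - 4) + 5) - 1*10))) = 172*((7 + 17/2) + 1*(4 + ((-1 + 5) - 10))) = 172*(31/2 + 1*(4 + (4 - 10))) = 172*(31/2 + 1*(4 - 6)) = 172*(31/2 + 1*(-2)) = 172*(31/2 - 2) = 172*(27/2) = 2322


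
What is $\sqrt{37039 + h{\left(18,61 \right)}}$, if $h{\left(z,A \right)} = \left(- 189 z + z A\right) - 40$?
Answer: $3 \sqrt{3855} \approx 186.27$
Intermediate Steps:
$h{\left(z,A \right)} = -40 - 189 z + A z$ ($h{\left(z,A \right)} = \left(- 189 z + A z\right) - 40 = -40 - 189 z + A z$)
$\sqrt{37039 + h{\left(18,61 \right)}} = \sqrt{37039 - 2344} = \sqrt{34695} = 3 \sqrt{3855}$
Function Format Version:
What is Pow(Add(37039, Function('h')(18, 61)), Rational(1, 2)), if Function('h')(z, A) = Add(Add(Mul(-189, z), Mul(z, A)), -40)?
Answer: Mul(3, Pow(3855, Rational(1, 2))) ≈ 186.27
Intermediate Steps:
Function('h')(z, A) = Add(-40, Mul(-189, z), Mul(A, z)) (Function('h')(z, A) = Add(Add(Mul(-189, z), Mul(A, z)), -40) = Add(-40, Mul(-189, z), Mul(A, z)))
Pow(Add(37039, Function('h')(18, 61)), Rational(1, 2)) = Pow(Add(37039, Add(-40, Mul(-189, 18), Mul(61, 18))), Rational(1, 2)) = Pow(Add(37039, Add(-40, -3402, 1098)), Rational(1, 2)) = Pow(Add(37039, -2344), Rational(1, 2)) = Pow(34695, Rational(1, 2)) = Mul(3, Pow(3855, Rational(1, 2)))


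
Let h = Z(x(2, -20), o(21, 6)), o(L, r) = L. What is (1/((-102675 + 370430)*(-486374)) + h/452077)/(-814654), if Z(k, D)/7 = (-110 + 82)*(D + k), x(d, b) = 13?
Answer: 867846525397757/47961587213875471512460 ≈ 1.8095e-8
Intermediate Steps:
Z(k, D) = -196*D - 196*k (Z(k, D) = 7*((-110 + 82)*(D + k)) = 7*(-28*(D + k)) = 7*(-28*D - 28*k) = -196*D - 196*k)
h = -6664 (h = -196*21 - 196*13 = -4116 - 2548 = -6664)
(1/((-102675 + 370430)*(-486374)) + h/452077)/(-814654) = (1/((-102675 + 370430)*(-486374)) - 6664/452077)/(-814654) = (-1/486374/267755 - 6664*1/452077)*(-1/814654) = ((1/267755)*(-1/486374) - 6664/452077)*(-1/814654) = (-1/130229070370 - 6664/452077)*(-1/814654) = -867846525397757/58873567445658490*(-1/814654) = 867846525397757/47961587213875471512460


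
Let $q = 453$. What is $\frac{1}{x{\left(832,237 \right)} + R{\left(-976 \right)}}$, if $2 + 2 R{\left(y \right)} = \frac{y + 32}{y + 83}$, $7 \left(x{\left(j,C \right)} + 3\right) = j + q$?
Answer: $\frac{6251}{1125805} \approx 0.0055525$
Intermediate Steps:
$x{\left(j,C \right)} = \frac{432}{7} + \frac{j}{7}$ ($x{\left(j,C \right)} = -3 + \frac{j + 453}{7} = -3 + \frac{453 + j}{7} = -3 + \left(\frac{453}{7} + \frac{j}{7}\right) = \frac{432}{7} + \frac{j}{7}$)
$R{\left(y \right)} = -1 + \frac{32 + y}{2 \left(83 + y\right)}$ ($R{\left(y \right)} = -1 + \frac{\left(y + 32\right) \frac{1}{y + 83}}{2} = -1 + \frac{\left(32 + y\right) \frac{1}{83 + y}}{2} = -1 + \frac{\frac{1}{83 + y} \left(32 + y\right)}{2} = -1 + \frac{32 + y}{2 \left(83 + y\right)}$)
$\frac{1}{x{\left(832,237 \right)} + R{\left(-976 \right)}} = \frac{1}{\left(\frac{432}{7} + \frac{1}{7} \cdot 832\right) + \frac{-134 - -976}{2 \left(83 - 976\right)}} = \frac{1}{\left(\frac{432}{7} + \frac{832}{7}\right) + \frac{-134 + 976}{2 \left(-893\right)}} = \frac{1}{\frac{1264}{7} + \frac{1}{2} \left(- \frac{1}{893}\right) 842} = \frac{1}{\frac{1264}{7} - \frac{421}{893}} = \frac{1}{\frac{1125805}{6251}} = \frac{6251}{1125805}$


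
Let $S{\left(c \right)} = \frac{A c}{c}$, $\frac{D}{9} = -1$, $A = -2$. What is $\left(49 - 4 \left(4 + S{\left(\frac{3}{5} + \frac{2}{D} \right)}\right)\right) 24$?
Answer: $984$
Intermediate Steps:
$D = -9$ ($D = 9 \left(-1\right) = -9$)
$S{\left(c \right)} = -2$ ($S{\left(c \right)} = \frac{\left(-2\right) c}{c} = -2$)
$\left(49 - 4 \left(4 + S{\left(\frac{3}{5} + \frac{2}{D} \right)}\right)\right) 24 = \left(49 - 4 \left(4 - 2\right)\right) 24 = \left(49 - 8\right) 24 = 41 \cdot 24 = 984$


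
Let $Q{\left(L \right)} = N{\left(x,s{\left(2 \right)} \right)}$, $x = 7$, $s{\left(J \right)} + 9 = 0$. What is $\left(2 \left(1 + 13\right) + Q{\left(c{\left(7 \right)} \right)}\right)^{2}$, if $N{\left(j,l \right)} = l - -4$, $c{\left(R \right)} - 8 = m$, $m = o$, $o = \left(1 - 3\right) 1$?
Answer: $529$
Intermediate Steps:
$s{\left(J \right)} = -9$ ($s{\left(J \right)} = -9 + 0 = -9$)
$o = -2$ ($o = \left(-2\right) 1 = -2$)
$m = -2$
$c{\left(R \right)} = 6$ ($c{\left(R \right)} = 8 - 2 = 6$)
$N{\left(j,l \right)} = 4 + l$ ($N{\left(j,l \right)} = l + 4 = 4 + l$)
$Q{\left(L \right)} = -5$ ($Q{\left(L \right)} = 4 - 9 = -5$)
$\left(2 \left(1 + 13\right) + Q{\left(c{\left(7 \right)} \right)}\right)^{2} = \left(2 \left(1 + 13\right) - 5\right)^{2} = \left(2 \cdot 14 - 5\right)^{2} = \left(28 - 5\right)^{2} = 23^{2} = 529$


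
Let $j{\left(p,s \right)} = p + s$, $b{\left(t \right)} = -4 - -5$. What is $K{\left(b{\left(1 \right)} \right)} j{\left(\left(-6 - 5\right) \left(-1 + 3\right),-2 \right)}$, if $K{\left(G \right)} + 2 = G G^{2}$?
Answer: $24$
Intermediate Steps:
$b{\left(t \right)} = 1$ ($b{\left(t \right)} = -4 + 5 = 1$)
$K{\left(G \right)} = -2 + G^{3}$ ($K{\left(G \right)} = -2 + G G^{2} = -2 + G^{3}$)
$K{\left(b{\left(1 \right)} \right)} j{\left(\left(-6 - 5\right) \left(-1 + 3\right),-2 \right)} = \left(-2 + 1^{3}\right) \left(\left(-6 - 5\right) \left(-1 + 3\right) - 2\right) = \left(-2 + 1\right) \left(\left(-11\right) 2 - 2\right) = - (-22 - 2) = \left(-1\right) \left(-24\right) = 24$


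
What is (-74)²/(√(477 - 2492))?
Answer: -5476*I*√2015/2015 ≈ -121.99*I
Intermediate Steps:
(-74)²/(√(477 - 2492)) = 5476/(√(-2015)) = 5476/((I*√2015)) = 5476*(-I*√2015/2015) = -5476*I*√2015/2015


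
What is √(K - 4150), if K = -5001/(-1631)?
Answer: I*√11031511519/1631 ≈ 64.397*I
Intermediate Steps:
K = 5001/1631 (K = -5001*(-1/1631) = 5001/1631 ≈ 3.0662)
√(K - 4150) = √(5001/1631 - 4150) = √(-6763649/1631) = I*√11031511519/1631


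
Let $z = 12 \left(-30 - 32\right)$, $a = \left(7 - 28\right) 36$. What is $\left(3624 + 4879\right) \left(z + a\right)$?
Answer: $-12754500$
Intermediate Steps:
$a = -756$ ($a = \left(-21\right) 36 = -756$)
$z = -744$ ($z = 12 \left(-62\right) = -744$)
$\left(3624 + 4879\right) \left(z + a\right) = \left(3624 + 4879\right) \left(-744 - 756\right) = 8503 \left(-1500\right) = -12754500$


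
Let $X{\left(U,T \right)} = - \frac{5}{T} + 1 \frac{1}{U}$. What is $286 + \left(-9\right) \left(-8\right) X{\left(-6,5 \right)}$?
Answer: $202$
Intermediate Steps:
$X{\left(U,T \right)} = \frac{1}{U} - \frac{5}{T}$ ($X{\left(U,T \right)} = - \frac{5}{T} + \frac{1}{U} = \frac{1}{U} - \frac{5}{T}$)
$286 + \left(-9\right) \left(-8\right) X{\left(-6,5 \right)} = 286 + \left(-9\right) \left(-8\right) \left(\frac{1}{-6} - \frac{5}{5}\right) = 286 + 72 \left(- \frac{1}{6} - 1\right) = 286 + 72 \left(- \frac{7}{6}\right) = 286 - 84 = 202$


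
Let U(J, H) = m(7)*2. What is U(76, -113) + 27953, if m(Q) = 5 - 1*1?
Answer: 27961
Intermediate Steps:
m(Q) = 4 (m(Q) = 5 - 1 = 4)
U(J, H) = 8 (U(J, H) = 4*2 = 8)
U(76, -113) + 27953 = 8 + 27953 = 27961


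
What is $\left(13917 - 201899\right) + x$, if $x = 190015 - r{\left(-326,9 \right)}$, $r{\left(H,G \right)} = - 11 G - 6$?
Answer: $2138$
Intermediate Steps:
$r{\left(H,G \right)} = -6 - 11 G$
$x = 190120$ ($x = 190015 - \left(-6 - 99\right) = 190015 - -105 = 190015 + 105 = 190120$)
$\left(13917 - 201899\right) + x = \left(13917 - 201899\right) + 190120 = -187982 + 190120 = 2138$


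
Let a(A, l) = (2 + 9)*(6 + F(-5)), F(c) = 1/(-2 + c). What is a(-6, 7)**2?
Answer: 203401/49 ≈ 4151.0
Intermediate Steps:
a(A, l) = 451/7 (a(A, l) = (2 + 9)*(6 + 1/(-2 - 5)) = 11*(6 + 1/(-7)) = 11*(6 - 1/7) = 11*(41/7) = 451/7)
a(-6, 7)**2 = (451/7)**2 = 203401/49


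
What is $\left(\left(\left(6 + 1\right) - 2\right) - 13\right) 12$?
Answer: $-96$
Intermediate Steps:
$\left(\left(\left(6 + 1\right) - 2\right) - 13\right) 12 = \left(\left(7 - 2\right) - 13\right) 12 = \left(5 - 13\right) 12 = \left(-8\right) 12 = -96$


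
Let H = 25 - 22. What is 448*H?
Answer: 1344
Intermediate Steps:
H = 3
448*H = 448*3 = 1344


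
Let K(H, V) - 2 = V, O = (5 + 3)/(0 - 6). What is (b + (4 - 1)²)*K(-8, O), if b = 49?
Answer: 116/3 ≈ 38.667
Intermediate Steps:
O = -4/3 (O = 8/(-6) = 8*(-⅙) = -4/3 ≈ -1.3333)
K(H, V) = 2 + V
(b + (4 - 1)²)*K(-8, O) = (49 + (4 - 1)²)*(2 - 4/3) = (49 + 3²)*(⅔) = (49 + 9)*(⅔) = 58*(⅔) = 116/3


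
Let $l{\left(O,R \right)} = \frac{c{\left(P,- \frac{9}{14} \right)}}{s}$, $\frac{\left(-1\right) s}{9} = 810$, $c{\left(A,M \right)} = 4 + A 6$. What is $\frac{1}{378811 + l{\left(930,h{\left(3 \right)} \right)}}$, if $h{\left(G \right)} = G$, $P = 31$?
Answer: $\frac{729}{276153200} \approx 2.6398 \cdot 10^{-6}$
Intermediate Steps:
$c{\left(A,M \right)} = 4 + 6 A$
$s = -7290$ ($s = \left(-9\right) 810 = -7290$)
$l{\left(O,R \right)} = - \frac{19}{729}$ ($l{\left(O,R \right)} = \frac{4 + 6 \cdot 31}{-7290} = \left(4 + 186\right) \left(- \frac{1}{7290}\right) = 190 \left(- \frac{1}{7290}\right) = - \frac{19}{729}$)
$\frac{1}{378811 + l{\left(930,h{\left(3 \right)} \right)}} = \frac{1}{378811 - \frac{19}{729}} = \frac{1}{\frac{276153200}{729}} = \frac{729}{276153200}$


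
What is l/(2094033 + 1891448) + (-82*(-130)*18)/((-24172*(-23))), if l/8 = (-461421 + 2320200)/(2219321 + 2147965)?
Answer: 2016799982407262/5843492159361241 ≈ 0.34514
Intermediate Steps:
l = 826124/242627 (l = 8*((-461421 + 2320200)/(2219321 + 2147965)) = 8*(1858779/4367286) = 8*(1858779*(1/4367286)) = 8*(206531/485254) = 826124/242627 ≈ 3.4049)
l/(2094033 + 1891448) + (-82*(-130)*18)/((-24172*(-23))) = 826124/(242627*(2094033 + 1891448)) + (-82*(-130)*18)/((-24172*(-23))) = (826124/242627)/3985481 + (10660*18)/555956 = (826124/242627)*(1/3985481) + 191880*(1/555956) = 826124/966985298587 + 47970/138989 = 2016799982407262/5843492159361241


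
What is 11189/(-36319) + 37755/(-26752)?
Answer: -1670551973/971605888 ≈ -1.7194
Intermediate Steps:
11189/(-36319) + 37755/(-26752) = 11189*(-1/36319) + 37755*(-1/26752) = -11189/36319 - 37755/26752 = -1670551973/971605888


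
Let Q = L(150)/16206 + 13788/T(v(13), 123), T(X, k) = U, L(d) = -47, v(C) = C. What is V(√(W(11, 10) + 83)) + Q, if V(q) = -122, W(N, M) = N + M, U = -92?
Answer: -101337199/372738 ≈ -271.87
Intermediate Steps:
T(X, k) = -92
W(N, M) = M + N
Q = -55863163/372738 (Q = -47/16206 + 13788/(-92) = -47*1/16206 + 13788*(-1/92) = -47/16206 - 3447/23 = -55863163/372738 ≈ -149.87)
V(√(W(11, 10) + 83)) + Q = -122 - 55863163/372738 = -101337199/372738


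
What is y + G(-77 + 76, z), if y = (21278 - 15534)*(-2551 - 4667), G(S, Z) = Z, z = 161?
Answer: -41460031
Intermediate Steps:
y = -41460192 (y = 5744*(-7218) = -41460192)
y + G(-77 + 76, z) = -41460192 + 161 = -41460031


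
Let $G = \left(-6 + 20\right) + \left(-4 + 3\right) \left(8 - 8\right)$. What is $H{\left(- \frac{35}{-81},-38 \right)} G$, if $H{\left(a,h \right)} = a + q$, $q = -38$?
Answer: $- \frac{42602}{81} \approx -525.95$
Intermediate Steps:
$H{\left(a,h \right)} = -38 + a$ ($H{\left(a,h \right)} = a - 38 = -38 + a$)
$G = 14$ ($G = 14 - 0 = 14 + 0 = 14$)
$H{\left(- \frac{35}{-81},-38 \right)} G = \left(-38 - \frac{35}{-81}\right) 14 = \left(-38 - - \frac{35}{81}\right) 14 = \left(-38 + \frac{35}{81}\right) 14 = \left(- \frac{3043}{81}\right) 14 = - \frac{42602}{81}$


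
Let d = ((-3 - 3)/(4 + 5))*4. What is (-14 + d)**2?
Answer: 2500/9 ≈ 277.78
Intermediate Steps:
d = -8/3 (d = -6/9*4 = -6*1/9*4 = -2/3*4 = -8/3 ≈ -2.6667)
(-14 + d)**2 = (-14 - 8/3)**2 = (-50/3)**2 = 2500/9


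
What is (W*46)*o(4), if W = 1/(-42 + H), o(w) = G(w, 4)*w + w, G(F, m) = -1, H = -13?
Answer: 0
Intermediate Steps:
o(w) = 0 (o(w) = -w + w = 0)
W = -1/55 (W = 1/(-42 - 13) = 1/(-55) = -1/55 ≈ -0.018182)
(W*46)*o(4) = -1/55*46*0 = -46/55*0 = 0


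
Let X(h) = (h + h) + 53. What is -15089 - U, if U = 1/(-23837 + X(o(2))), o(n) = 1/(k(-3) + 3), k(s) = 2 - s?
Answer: -1435492011/95135 ≈ -15089.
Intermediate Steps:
o(n) = ⅛ (o(n) = 1/((2 - 1*(-3)) + 3) = 1/((2 + 3) + 3) = 1/(5 + 3) = 1/8 = ⅛)
X(h) = 53 + 2*h (X(h) = 2*h + 53 = 53 + 2*h)
U = -4/95135 (U = 1/(-23837 + (53 + 2*(⅛))) = 1/(-23837 + (53 + ¼)) = 1/(-23837 + 213/4) = 1/(-95135/4) = -4/95135 ≈ -4.2045e-5)
-15089 - U = -15089 - 1*(-4/95135) = -15089 + 4/95135 = -1435492011/95135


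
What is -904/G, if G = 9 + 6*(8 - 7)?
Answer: -904/15 ≈ -60.267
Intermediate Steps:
G = 15 (G = 9 + 6*1 = 9 + 6 = 15)
-904/G = -904/15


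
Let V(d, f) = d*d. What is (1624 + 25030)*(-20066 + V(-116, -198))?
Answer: -176182940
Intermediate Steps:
V(d, f) = d²
(1624 + 25030)*(-20066 + V(-116, -198)) = (1624 + 25030)*(-20066 + (-116)²) = 26654*(-20066 + 13456) = 26654*(-6610) = -176182940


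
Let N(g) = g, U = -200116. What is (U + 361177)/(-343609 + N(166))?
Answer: -53687/114481 ≈ -0.46896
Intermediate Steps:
(U + 361177)/(-343609 + N(166)) = (-200116 + 361177)/(-343609 + 166) = 161061/(-343443) = 161061*(-1/343443) = -53687/114481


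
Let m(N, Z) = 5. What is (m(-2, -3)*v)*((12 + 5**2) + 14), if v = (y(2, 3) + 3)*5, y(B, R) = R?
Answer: 7650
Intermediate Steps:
v = 30 (v = (3 + 3)*5 = 6*5 = 30)
(m(-2, -3)*v)*((12 + 5**2) + 14) = (5*30)*((12 + 5**2) + 14) = 150*((12 + 25) + 14) = 150*(37 + 14) = 150*51 = 7650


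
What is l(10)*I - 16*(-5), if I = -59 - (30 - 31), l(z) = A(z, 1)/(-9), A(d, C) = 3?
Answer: 298/3 ≈ 99.333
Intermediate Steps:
l(z) = -1/3 (l(z) = 3/(-9) = 3*(-1/9) = -1/3)
I = -58 (I = -59 - 1*(-1) = -59 + 1 = -58)
l(10)*I - 16*(-5) = -1/3*(-58) - 16*(-5) = 58/3 + 80 = 298/3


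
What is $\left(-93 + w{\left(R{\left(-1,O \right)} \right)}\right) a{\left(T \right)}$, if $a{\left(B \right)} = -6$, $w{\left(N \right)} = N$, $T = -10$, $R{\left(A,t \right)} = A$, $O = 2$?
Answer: $564$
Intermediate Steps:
$\left(-93 + w{\left(R{\left(-1,O \right)} \right)}\right) a{\left(T \right)} = \left(-93 - 1\right) \left(-6\right) = \left(-94\right) \left(-6\right) = 564$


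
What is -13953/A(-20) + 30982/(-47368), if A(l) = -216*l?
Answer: -33115331/8526240 ≈ -3.8839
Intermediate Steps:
-13953/A(-20) + 30982/(-47368) = -13953/((-216*(-20))) + 30982/(-47368) = -13953/4320 + 30982*(-1/47368) = -13953*1/4320 - 15491/23684 = -4651/1440 - 15491/23684 = -33115331/8526240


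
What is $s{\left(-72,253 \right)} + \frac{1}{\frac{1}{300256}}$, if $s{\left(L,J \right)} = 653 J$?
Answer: $465465$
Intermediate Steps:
$s{\left(-72,253 \right)} + \frac{1}{\frac{1}{300256}} = 653 \cdot 253 + \frac{1}{\frac{1}{300256}} = 165209 + \frac{1}{\frac{1}{300256}} = 165209 + 300256 = 465465$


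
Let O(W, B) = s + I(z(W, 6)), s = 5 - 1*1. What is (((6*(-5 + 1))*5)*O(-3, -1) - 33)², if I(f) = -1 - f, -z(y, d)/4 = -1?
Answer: 7569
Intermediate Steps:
z(y, d) = 4 (z(y, d) = -4*(-1) = 4)
s = 4 (s = 5 - 1 = 4)
O(W, B) = -1 (O(W, B) = 4 + (-1 - 1*4) = 4 + (-1 - 4) = 4 - 5 = -1)
(((6*(-5 + 1))*5)*O(-3, -1) - 33)² = (((6*(-5 + 1))*5)*(-1) - 33)² = (((6*(-4))*5)*(-1) - 33)² = (-24*5*(-1) - 33)² = (-120*(-1) - 33)² = (120 - 33)² = 87² = 7569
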